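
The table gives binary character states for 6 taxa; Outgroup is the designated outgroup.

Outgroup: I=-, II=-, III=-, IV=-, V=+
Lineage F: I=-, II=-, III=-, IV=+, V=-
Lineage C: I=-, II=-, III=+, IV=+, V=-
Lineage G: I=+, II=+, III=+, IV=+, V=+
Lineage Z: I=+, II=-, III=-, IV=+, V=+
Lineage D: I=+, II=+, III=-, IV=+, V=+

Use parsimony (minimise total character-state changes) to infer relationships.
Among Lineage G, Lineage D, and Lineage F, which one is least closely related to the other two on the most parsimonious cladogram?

Character polarity is set by the outgroup: the derived state is whichever differs from the outgroup's state, so for V the derived state is '-', and for the remaining characters it is '+'.
I: derived state '+' in Lineage D, Lineage G, and Lineage Z only — synapomorphy for {Lineage D, Lineage G, Lineage Z}.
Only Lineage D and Lineage G show the derived state '+' for II, supporting them as a clade.
III (state '+') occurs in Lineage C and Lineage G but conflicts with the nesting implied by the other characters — most parsimoniously interpreted as homoplasy.
IV (derived state '+') is shared by all ingroup taxa — unites the whole ingroup.
V: derived state '-' in Lineage C and Lineage F only — synapomorphy for {Lineage C, Lineage F}.
Most parsimonious ingroup topology: ((Lineage F,Lineage C),((Lineage G,Lineage D),Lineage Z)).
Lineage G and Lineage D share a more recent common ancestor with each other than either does with Lineage F, so Lineage F is the least closely related of the three.

Lineage F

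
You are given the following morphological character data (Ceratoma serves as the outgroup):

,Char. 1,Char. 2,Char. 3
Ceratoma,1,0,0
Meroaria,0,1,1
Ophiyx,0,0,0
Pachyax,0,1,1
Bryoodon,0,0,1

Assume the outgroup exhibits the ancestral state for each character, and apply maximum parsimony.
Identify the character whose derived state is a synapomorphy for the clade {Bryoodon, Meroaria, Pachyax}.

Char. 3

Character polarity is set by the outgroup: the derived state is whichever differs from the outgroup's state, so for Char. 1 the derived state is '0', and for the remaining characters it is '1'.
All ingroup taxa share the derived state '0' for Char. 1; it defines the ingroup but does not resolve relationships within it.
Char. 2: derived state '1' in Meroaria and Pachyax only — synapomorphy for {Meroaria, Pachyax}.
Char. 3 (derived state '1') is shared by Bryoodon, Meroaria, and Pachyax — a synapomorphy uniting that clade.
Most parsimonious ingroup topology: (((Meroaria,Pachyax),Bryoodon),Ophiyx).
The clade {Bryoodon, Meroaria, Pachyax} is supported by Char. 3: its derived state '1' occurs in exactly those taxa and in no other taxon (including the outgroup).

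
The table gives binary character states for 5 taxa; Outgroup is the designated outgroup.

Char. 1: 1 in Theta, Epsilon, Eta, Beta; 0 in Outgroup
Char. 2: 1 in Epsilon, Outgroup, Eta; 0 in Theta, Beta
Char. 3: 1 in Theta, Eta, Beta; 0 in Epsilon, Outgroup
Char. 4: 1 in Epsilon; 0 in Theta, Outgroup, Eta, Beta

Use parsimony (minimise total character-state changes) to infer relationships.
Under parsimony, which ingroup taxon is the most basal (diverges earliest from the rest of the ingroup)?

Character polarity is set by the outgroup: the derived state is whichever differs from the outgroup's state, so for Char. 2 the derived state is '0', and for the remaining characters it is '1'.
Char. 1 (derived state '1') is shared by all ingroup taxa — unites the whole ingroup.
Char. 2 (derived state '0') is shared by Beta and Theta — a synapomorphy uniting that clade.
Only Beta, Eta, and Theta show the derived state '1' for Char. 3, supporting them as a clade.
Char. 4: derived state '1' in Epsilon only — an autapomorphy, so it tells us nothing about relationships among taxa.
Most parsimonious ingroup topology: (((Theta,Beta),Eta),Epsilon).
Epsilon is sister to the clade containing all other ingroup taxa, so it is the earliest-diverging (most basal) ingroup lineage.

Epsilon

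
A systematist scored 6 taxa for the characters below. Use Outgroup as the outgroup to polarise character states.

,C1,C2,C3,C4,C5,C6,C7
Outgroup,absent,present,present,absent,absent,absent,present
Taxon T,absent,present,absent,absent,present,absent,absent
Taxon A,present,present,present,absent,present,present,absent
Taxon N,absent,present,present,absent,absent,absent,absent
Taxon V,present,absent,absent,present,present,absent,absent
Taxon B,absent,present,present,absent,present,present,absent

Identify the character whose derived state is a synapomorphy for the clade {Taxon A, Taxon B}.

Character polarity is set by the outgroup: the derived state is whichever differs from the outgroup's state, so for C2, C3, C7 the derived state is 'absent', and for the remaining characters it is 'present'.
C1 groups Taxon A and Taxon V, which is incompatible with the clades supported by the remaining characters; treating it as convergent (homoplasy) costs fewer steps than any alternative tree.
C2: derived state 'absent' in Taxon V only — an autapomorphy, so it tells us nothing about relationships among taxa.
Only Taxon T and Taxon V show the derived state 'absent' for C3, supporting them as a clade.
C4 (derived state 'present') is unique to Taxon V (autapomorphy; uninformative for grouping).
C5: derived state 'present' in Taxon A, Taxon B, Taxon T, and Taxon V only — synapomorphy for {Taxon A, Taxon B, Taxon T, Taxon V}.
C6: derived state 'present' in Taxon A and Taxon B only — synapomorphy for {Taxon A, Taxon B}.
C7 (derived state 'absent') is shared by all ingroup taxa — unites the whole ingroup.
Most parsimonious ingroup topology: (((Taxon T,Taxon V),(Taxon A,Taxon B)),Taxon N).
The clade {Taxon A, Taxon B} is supported by C6: its derived state 'present' occurs in exactly those taxa and in no other taxon (including the outgroup).

C6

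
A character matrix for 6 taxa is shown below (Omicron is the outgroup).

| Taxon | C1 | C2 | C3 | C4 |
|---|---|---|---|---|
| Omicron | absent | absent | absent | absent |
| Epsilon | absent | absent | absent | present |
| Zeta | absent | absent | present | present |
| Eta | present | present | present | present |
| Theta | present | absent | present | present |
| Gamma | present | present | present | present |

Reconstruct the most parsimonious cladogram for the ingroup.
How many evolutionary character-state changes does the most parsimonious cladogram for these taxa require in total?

4

The outgroup has state 'absent' for every character, so 'present' is the derived state throughout.
C1: derived state 'present' in Eta, Gamma, and Theta only — synapomorphy for {Eta, Gamma, Theta}.
Only Eta and Gamma show the derived state 'present' for C2, supporting them as a clade.
C3: derived state 'present' in Eta, Gamma, Theta, and Zeta only — synapomorphy for {Eta, Gamma, Theta, Zeta}.
All ingroup taxa share the derived state 'present' for C4; it defines the ingroup but does not resolve relationships within it.
Most parsimonious ingroup topology: (Epsilon,(Zeta,((Eta,Gamma),Theta))).
Changes per character on this tree: C1: 1; C2: 1; C3: 1; C4: 1.
Total = 4.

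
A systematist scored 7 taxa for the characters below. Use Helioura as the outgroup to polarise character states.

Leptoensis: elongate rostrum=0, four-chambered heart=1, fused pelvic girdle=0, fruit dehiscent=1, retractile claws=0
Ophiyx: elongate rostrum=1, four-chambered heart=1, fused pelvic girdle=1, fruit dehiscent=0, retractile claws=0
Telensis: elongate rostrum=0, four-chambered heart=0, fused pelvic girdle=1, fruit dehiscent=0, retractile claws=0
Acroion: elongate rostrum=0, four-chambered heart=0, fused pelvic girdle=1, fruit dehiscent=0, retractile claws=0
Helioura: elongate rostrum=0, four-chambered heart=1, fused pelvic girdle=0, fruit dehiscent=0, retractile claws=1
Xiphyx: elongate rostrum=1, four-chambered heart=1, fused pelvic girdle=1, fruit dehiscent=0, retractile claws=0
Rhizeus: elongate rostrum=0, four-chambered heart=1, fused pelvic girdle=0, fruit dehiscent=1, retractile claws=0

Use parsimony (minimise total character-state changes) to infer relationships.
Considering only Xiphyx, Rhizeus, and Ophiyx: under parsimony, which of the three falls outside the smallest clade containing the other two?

Character polarity is set by the outgroup: the derived state is whichever differs from the outgroup's state, so for four-chambered heart, retractile claws the derived state is '0', and for the remaining characters it is '1'.
elongate rostrum (derived state '1') is shared by Ophiyx and Xiphyx — a synapomorphy uniting that clade.
four-chambered heart (derived state '0') is shared by Acroion and Telensis — a synapomorphy uniting that clade.
fused pelvic girdle: derived state '1' in Acroion, Ophiyx, Telensis, and Xiphyx only — synapomorphy for {Acroion, Ophiyx, Telensis, Xiphyx}.
fruit dehiscent: derived state '1' in Leptoensis and Rhizeus only — synapomorphy for {Leptoensis, Rhizeus}.
retractile claws (derived state '0') is shared by all ingroup taxa — unites the whole ingroup.
Most parsimonious ingroup topology: ((Rhizeus,Leptoensis),((Ophiyx,Xiphyx),(Acroion,Telensis))).
Xiphyx and Ophiyx share a more recent common ancestor with each other than either does with Rhizeus, so Rhizeus is the least closely related of the three.

Rhizeus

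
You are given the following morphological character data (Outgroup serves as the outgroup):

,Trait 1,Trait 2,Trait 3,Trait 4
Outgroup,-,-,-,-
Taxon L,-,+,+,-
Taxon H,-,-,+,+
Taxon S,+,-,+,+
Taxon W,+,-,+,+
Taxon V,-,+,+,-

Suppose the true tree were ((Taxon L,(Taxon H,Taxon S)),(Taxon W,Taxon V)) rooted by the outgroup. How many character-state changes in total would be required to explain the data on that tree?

7

Map each character onto ((Taxon L,(Taxon H,Taxon S)),(Taxon W,Taxon V)) (rooted by Outgroup) and count the minimum state changes it requires (Fitch parsimony):
Trait 1: 2; Trait 2: 2; Trait 3: 1; Trait 4: 2.
Total tree length = 7.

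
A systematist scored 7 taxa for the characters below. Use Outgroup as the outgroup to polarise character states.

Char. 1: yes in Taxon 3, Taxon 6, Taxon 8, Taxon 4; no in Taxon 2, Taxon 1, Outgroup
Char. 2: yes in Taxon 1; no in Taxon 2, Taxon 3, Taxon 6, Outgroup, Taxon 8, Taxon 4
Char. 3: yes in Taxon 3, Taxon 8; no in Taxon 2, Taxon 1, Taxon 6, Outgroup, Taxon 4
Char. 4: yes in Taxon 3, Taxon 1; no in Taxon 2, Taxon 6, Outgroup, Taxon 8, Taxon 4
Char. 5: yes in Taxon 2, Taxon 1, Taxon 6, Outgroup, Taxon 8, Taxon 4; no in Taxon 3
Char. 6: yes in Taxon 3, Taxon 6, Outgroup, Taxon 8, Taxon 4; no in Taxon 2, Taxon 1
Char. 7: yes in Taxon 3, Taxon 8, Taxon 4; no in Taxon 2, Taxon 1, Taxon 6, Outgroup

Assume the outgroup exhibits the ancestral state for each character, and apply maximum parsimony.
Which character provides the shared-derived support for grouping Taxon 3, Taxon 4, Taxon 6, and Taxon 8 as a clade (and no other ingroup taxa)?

Char. 1

Character polarity is set by the outgroup: the derived state is whichever differs from the outgroup's state, so for Char. 5, Char. 6 the derived state is 'no', and for the remaining characters it is 'yes'.
Only Taxon 3, Taxon 4, Taxon 6, and Taxon 8 show the derived state 'yes' for Char. 1, supporting them as a clade.
Char. 2: derived state 'yes' in Taxon 1 only — an autapomorphy, so it tells us nothing about relationships among taxa.
Char. 3 (derived state 'yes') is shared by Taxon 3 and Taxon 8 — a synapomorphy uniting that clade.
Char. 4 groups Taxon 1 and Taxon 3, which is incompatible with the clades supported by the remaining characters; treating it as convergent (homoplasy) costs fewer steps than any alternative tree.
Char. 5 (derived state 'no') is unique to Taxon 3 (autapomorphy; uninformative for grouping).
Only Taxon 1 and Taxon 2 show the derived state 'no' for Char. 6, supporting them as a clade.
Char. 7: derived state 'yes' in Taxon 3, Taxon 4, and Taxon 8 only — synapomorphy for {Taxon 3, Taxon 4, Taxon 8}.
Most parsimonious ingroup topology: ((Taxon 1,Taxon 2),(((Taxon 8,Taxon 3),Taxon 4),Taxon 6)).
The clade {Taxon 3, Taxon 4, Taxon 6, Taxon 8} is supported by Char. 1: its derived state 'yes' occurs in exactly those taxa and in no other taxon (including the outgroup).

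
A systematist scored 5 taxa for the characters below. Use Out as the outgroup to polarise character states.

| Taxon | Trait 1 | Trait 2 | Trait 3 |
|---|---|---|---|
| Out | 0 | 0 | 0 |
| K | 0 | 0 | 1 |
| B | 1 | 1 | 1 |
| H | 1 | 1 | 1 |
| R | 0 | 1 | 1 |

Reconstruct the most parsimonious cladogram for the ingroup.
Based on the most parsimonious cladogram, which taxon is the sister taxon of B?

H

The outgroup has state '0' for every character, so '1' is the derived state throughout.
Trait 1 (derived state '1') is shared by B and H — a synapomorphy uniting that clade.
Trait 2: derived state '1' in B, H, and R only — synapomorphy for {B, H, R}.
Trait 3 (derived state '1') is shared by all ingroup taxa — unites the whole ingroup.
Most parsimonious ingroup topology: (K,((B,H),R)).
B and H form a cherry on this tree, so they are sister taxa.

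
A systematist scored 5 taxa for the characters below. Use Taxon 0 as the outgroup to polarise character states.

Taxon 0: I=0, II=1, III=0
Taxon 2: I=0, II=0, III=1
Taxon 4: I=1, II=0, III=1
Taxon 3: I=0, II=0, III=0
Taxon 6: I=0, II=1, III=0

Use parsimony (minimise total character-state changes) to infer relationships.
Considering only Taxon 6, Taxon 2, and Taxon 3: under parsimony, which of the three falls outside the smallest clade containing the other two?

Character polarity is set by the outgroup: the derived state is whichever differs from the outgroup's state, so for II the derived state is '0', and for the remaining characters it is '1'.
I (derived state '1') is unique to Taxon 4 (autapomorphy; uninformative for grouping).
Only Taxon 2, Taxon 3, and Taxon 4 show the derived state '0' for II, supporting them as a clade.
III: derived state '1' in Taxon 2 and Taxon 4 only — synapomorphy for {Taxon 2, Taxon 4}.
Most parsimonious ingroup topology: (((Taxon 2,Taxon 4),Taxon 3),Taxon 6).
Taxon 2 and Taxon 3 share a more recent common ancestor with each other than either does with Taxon 6, so Taxon 6 is the least closely related of the three.

Taxon 6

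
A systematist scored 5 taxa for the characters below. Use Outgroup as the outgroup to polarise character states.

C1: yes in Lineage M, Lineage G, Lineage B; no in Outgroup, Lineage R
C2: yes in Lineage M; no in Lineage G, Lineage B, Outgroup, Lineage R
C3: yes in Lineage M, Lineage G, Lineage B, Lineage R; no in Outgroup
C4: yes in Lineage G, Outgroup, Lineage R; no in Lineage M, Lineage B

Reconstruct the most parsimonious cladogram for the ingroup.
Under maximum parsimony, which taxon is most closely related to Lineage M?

Lineage B

Character polarity is set by the outgroup: the derived state is whichever differs from the outgroup's state, so for C4 the derived state is 'no', and for the remaining characters it is 'yes'.
C1: derived state 'yes' in Lineage B, Lineage G, and Lineage M only — synapomorphy for {Lineage B, Lineage G, Lineage M}.
C2: derived state 'yes' in Lineage M only — an autapomorphy, so it tells us nothing about relationships among taxa.
C3 (derived state 'yes') is shared by all ingroup taxa — unites the whole ingroup.
Only Lineage B and Lineage M show the derived state 'no' for C4, supporting them as a clade.
Most parsimonious ingroup topology: (((Lineage B,Lineage M),Lineage G),Lineage R).
Lineage M and Lineage B form a cherry on this tree, so they are sister taxa.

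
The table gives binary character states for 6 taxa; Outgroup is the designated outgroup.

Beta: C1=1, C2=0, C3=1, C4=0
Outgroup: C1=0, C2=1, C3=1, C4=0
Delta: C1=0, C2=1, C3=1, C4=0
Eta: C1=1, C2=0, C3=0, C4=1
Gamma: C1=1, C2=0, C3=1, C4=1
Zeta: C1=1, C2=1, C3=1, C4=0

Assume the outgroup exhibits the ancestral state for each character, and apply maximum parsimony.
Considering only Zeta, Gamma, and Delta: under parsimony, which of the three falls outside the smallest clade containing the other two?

Character polarity is set by the outgroup: the derived state is whichever differs from the outgroup's state, so for C2, C3 the derived state is '0', and for the remaining characters it is '1'.
C1: derived state '1' in Beta, Eta, Gamma, and Zeta only — synapomorphy for {Beta, Eta, Gamma, Zeta}.
C2: derived state '0' in Beta, Eta, and Gamma only — synapomorphy for {Beta, Eta, Gamma}.
C3: derived state '0' in Eta only — an autapomorphy, so it tells us nothing about relationships among taxa.
Only Eta and Gamma show the derived state '1' for C4, supporting them as a clade.
Most parsimonious ingroup topology: ((((Eta,Gamma),Beta),Zeta),Delta).
Zeta and Gamma share a more recent common ancestor with each other than either does with Delta, so Delta is the least closely related of the three.

Delta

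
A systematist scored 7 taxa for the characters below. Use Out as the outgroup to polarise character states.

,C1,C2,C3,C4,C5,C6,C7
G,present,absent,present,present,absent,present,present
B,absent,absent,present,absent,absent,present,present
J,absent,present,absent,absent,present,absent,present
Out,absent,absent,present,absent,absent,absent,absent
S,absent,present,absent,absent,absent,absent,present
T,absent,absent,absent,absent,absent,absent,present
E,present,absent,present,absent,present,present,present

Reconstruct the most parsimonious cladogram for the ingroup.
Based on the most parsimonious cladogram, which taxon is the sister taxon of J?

S

Character polarity is set by the outgroup: the derived state is whichever differs from the outgroup's state, so for C3 the derived state is 'absent', and for the remaining characters it is 'present'.
Only E and G show the derived state 'present' for C1, supporting them as a clade.
Only J and S show the derived state 'present' for C2, supporting them as a clade.
C3: derived state 'absent' in J, S, and T only — synapomorphy for {J, S, T}.
C4 (derived state 'present') is unique to G (autapomorphy; uninformative for grouping).
C5 groups E and J, which is incompatible with the clades supported by the remaining characters; treating it as convergent (homoplasy) costs fewer steps than any alternative tree.
C6 (derived state 'present') is shared by B, E, and G — a synapomorphy uniting that clade.
All ingroup taxa share the derived state 'present' for C7; it defines the ingroup but does not resolve relationships within it.
Most parsimonious ingroup topology: (((J,S),T),((G,E),B)).
J and S form a cherry on this tree, so they are sister taxa.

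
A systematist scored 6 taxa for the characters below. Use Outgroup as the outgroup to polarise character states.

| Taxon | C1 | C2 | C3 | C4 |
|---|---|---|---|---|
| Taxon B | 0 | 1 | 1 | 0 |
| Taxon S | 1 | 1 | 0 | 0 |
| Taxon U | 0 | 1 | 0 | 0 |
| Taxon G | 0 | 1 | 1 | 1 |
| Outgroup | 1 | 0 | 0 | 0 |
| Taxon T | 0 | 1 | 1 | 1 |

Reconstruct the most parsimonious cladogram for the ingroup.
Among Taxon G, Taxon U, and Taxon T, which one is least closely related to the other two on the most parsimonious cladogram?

Taxon U

Character polarity is set by the outgroup: the derived state is whichever differs from the outgroup's state, so for C1 the derived state is '0', and for the remaining characters it is '1'.
Only Taxon B, Taxon G, Taxon T, and Taxon U show the derived state '0' for C1, supporting them as a clade.
C2 (derived state '1') is shared by all ingroup taxa — unites the whole ingroup.
Only Taxon B, Taxon G, and Taxon T show the derived state '1' for C3, supporting them as a clade.
C4: derived state '1' in Taxon G and Taxon T only — synapomorphy for {Taxon G, Taxon T}.
Most parsimonious ingroup topology: (((Taxon B,(Taxon G,Taxon T)),Taxon U),Taxon S).
Taxon T and Taxon G share a more recent common ancestor with each other than either does with Taxon U, so Taxon U is the least closely related of the three.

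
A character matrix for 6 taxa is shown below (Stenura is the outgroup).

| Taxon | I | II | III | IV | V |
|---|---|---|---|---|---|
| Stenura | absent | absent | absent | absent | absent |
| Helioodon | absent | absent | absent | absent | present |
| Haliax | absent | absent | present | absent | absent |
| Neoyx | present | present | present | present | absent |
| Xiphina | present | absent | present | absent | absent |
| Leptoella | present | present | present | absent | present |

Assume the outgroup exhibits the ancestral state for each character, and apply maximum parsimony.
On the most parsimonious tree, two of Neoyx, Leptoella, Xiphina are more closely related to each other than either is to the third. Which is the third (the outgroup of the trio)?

Xiphina

The outgroup has state 'absent' for every character, so 'present' is the derived state throughout.
Only Leptoella, Neoyx, and Xiphina show the derived state 'present' for I, supporting them as a clade.
II: derived state 'present' in Leptoella and Neoyx only — synapomorphy for {Leptoella, Neoyx}.
Only Haliax, Leptoella, Neoyx, and Xiphina show the derived state 'present' for III, supporting them as a clade.
IV: derived state 'present' in Neoyx only — an autapomorphy, so it tells us nothing about relationships among taxa.
V groups Helioodon and Leptoella, which is incompatible with the clades supported by the remaining characters; treating it as convergent (homoplasy) costs fewer steps than any alternative tree.
Most parsimonious ingroup topology: (Helioodon,(Haliax,((Neoyx,Leptoella),Xiphina))).
Leptoella and Neoyx share a more recent common ancestor with each other than either does with Xiphina, so Xiphina is the least closely related of the three.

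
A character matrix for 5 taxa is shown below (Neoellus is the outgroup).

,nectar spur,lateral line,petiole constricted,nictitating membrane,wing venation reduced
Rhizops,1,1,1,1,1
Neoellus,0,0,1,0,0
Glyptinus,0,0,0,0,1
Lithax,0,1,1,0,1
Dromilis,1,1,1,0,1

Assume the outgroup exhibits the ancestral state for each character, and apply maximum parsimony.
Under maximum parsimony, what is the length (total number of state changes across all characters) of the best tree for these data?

Character polarity is set by the outgroup: the derived state is whichever differs from the outgroup's state, so for petiole constricted the derived state is '0', and for the remaining characters it is '1'.
nectar spur: derived state '1' in Dromilis and Rhizops only — synapomorphy for {Dromilis, Rhizops}.
lateral line (derived state '1') is shared by Dromilis, Lithax, and Rhizops — a synapomorphy uniting that clade.
petiole constricted: derived state '0' in Glyptinus only — an autapomorphy, so it tells us nothing about relationships among taxa.
nictitating membrane (derived state '1') is unique to Rhizops (autapomorphy; uninformative for grouping).
All ingroup taxa share the derived state '1' for wing venation reduced; it defines the ingroup but does not resolve relationships within it.
Most parsimonious ingroup topology: ((Lithax,(Dromilis,Rhizops)),Glyptinus).
Changes per character on this tree: nectar spur: 1; lateral line: 1; petiole constricted: 1; nictitating membrane: 1; wing venation reduced: 1.
Total = 5.

5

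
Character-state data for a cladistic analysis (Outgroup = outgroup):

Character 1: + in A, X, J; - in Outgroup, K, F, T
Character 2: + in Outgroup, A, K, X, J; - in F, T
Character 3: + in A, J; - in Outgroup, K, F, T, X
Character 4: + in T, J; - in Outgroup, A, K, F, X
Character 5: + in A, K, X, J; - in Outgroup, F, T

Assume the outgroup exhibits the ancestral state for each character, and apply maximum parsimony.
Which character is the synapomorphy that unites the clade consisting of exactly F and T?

Character polarity is set by the outgroup: the derived state is whichever differs from the outgroup's state, so for Character 2 the derived state is '-', and for the remaining characters it is '+'.
Character 1 (derived state '+') is shared by A, J, and X — a synapomorphy uniting that clade.
Character 2 (derived state '-') is shared by F and T — a synapomorphy uniting that clade.
Character 3: derived state '+' in A and J only — synapomorphy for {A, J}.
Character 4 (state '+') occurs in J and T but conflicts with the nesting implied by the other characters — most parsimoniously interpreted as homoplasy.
Character 5 (derived state '+') is shared by A, J, K, and X — a synapomorphy uniting that clade.
Most parsimonious ingroup topology: ((((A,J),X),K),(F,T)).
The clade {F, T} is supported by Character 2: its derived state '-' occurs in exactly those taxa and in no other taxon (including the outgroup).

Character 2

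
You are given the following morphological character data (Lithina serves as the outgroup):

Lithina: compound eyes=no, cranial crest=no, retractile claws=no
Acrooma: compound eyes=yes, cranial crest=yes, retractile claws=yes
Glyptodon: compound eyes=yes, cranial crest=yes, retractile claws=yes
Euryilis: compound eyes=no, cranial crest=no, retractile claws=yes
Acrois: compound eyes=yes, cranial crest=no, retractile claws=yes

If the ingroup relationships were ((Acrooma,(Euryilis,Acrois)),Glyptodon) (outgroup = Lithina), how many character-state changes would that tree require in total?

Map each character onto ((Acrooma,(Euryilis,Acrois)),Glyptodon) (rooted by Lithina) and count the minimum state changes it requires (Fitch parsimony):
compound eyes: 2; cranial crest: 2; retractile claws: 1.
Total tree length = 5.

5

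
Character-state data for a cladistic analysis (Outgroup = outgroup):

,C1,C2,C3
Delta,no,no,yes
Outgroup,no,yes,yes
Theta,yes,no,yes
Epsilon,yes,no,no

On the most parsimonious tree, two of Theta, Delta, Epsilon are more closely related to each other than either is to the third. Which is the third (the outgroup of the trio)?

Character polarity is set by the outgroup: the derived state is whichever differs from the outgroup's state, so for C2, C3 the derived state is 'no', and for the remaining characters it is 'yes'.
C1: derived state 'yes' in Epsilon and Theta only — synapomorphy for {Epsilon, Theta}.
All ingroup taxa share the derived state 'no' for C2; it defines the ingroup but does not resolve relationships within it.
C3: derived state 'no' in Epsilon only — an autapomorphy, so it tells us nothing about relationships among taxa.
Most parsimonious ingroup topology: ((Epsilon,Theta),Delta).
Theta and Epsilon share a more recent common ancestor with each other than either does with Delta, so Delta is the least closely related of the three.

Delta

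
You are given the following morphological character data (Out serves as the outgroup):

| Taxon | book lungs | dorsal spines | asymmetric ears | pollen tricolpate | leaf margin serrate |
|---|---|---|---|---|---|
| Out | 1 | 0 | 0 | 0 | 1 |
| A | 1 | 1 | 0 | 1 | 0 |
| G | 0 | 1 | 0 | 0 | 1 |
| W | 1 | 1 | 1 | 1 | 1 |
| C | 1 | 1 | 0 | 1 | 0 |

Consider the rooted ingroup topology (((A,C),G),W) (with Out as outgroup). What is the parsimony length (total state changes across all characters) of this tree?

6

Map each character onto (((A,C),G),W) (rooted by Out) and count the minimum state changes it requires (Fitch parsimony):
book lungs: 1; dorsal spines: 1; asymmetric ears: 1; pollen tricolpate: 2; leaf margin serrate: 1.
Total tree length = 6.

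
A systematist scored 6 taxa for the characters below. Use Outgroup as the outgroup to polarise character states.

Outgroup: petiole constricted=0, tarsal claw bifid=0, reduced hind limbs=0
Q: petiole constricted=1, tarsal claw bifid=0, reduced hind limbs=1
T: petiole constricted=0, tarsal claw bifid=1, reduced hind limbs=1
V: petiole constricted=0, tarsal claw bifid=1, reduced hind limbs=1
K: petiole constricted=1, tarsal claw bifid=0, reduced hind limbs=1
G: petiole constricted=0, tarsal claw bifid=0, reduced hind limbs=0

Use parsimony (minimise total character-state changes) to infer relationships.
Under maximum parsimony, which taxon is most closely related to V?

The outgroup has state '0' for every character, so '1' is the derived state throughout.
petiole constricted (derived state '1') is shared by K and Q — a synapomorphy uniting that clade.
tarsal claw bifid: derived state '1' in T and V only — synapomorphy for {T, V}.
reduced hind limbs: derived state '1' in K, Q, T, and V only — synapomorphy for {K, Q, T, V}.
Most parsimonious ingroup topology: (((Q,K),(T,V)),G).
V and T form a cherry on this tree, so they are sister taxa.

T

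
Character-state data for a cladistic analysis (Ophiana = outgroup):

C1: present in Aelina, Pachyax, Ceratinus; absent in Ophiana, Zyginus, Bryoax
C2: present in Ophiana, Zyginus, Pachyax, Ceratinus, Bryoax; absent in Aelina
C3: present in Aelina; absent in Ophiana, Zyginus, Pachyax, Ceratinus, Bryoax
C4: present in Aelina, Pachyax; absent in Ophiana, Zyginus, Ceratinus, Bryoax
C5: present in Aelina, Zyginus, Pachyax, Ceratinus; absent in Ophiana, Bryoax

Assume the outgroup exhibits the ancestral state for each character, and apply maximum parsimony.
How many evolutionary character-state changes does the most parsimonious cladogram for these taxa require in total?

Character polarity is set by the outgroup: the derived state is whichever differs from the outgroup's state, so for C2 the derived state is 'absent', and for the remaining characters it is 'present'.
Only Aelina, Ceratinus, and Pachyax show the derived state 'present' for C1, supporting them as a clade.
C2 (derived state 'absent') is unique to Aelina (autapomorphy; uninformative for grouping).
C3 (derived state 'present') is unique to Aelina (autapomorphy; uninformative for grouping).
C4 (derived state 'present') is shared by Aelina and Pachyax — a synapomorphy uniting that clade.
Only Aelina, Ceratinus, Pachyax, and Zyginus show the derived state 'present' for C5, supporting them as a clade.
Most parsimonious ingroup topology: ((((Aelina,Pachyax),Ceratinus),Zyginus),Bryoax).
Changes per character on this tree: C1: 1; C2: 1; C3: 1; C4: 1; C5: 1.
Total = 5.

5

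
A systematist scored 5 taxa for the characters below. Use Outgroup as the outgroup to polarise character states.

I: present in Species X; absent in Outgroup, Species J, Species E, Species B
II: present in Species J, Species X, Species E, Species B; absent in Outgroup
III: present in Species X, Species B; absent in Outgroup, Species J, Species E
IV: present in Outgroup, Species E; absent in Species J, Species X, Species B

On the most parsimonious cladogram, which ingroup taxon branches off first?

Species E

Character polarity is set by the outgroup: the derived state is whichever differs from the outgroup's state, so for IV the derived state is 'absent', and for the remaining characters it is 'present'.
I: derived state 'present' in Species X only — an autapomorphy, so it tells us nothing about relationships among taxa.
All ingroup taxa share the derived state 'present' for II; it defines the ingroup but does not resolve relationships within it.
III: derived state 'present' in Species B and Species X only — synapomorphy for {Species B, Species X}.
IV (derived state 'absent') is shared by Species B, Species J, and Species X — a synapomorphy uniting that clade.
Most parsimonious ingroup topology: ((Species J,(Species X,Species B)),Species E).
Species E is sister to the clade containing all other ingroup taxa, so it is the earliest-diverging (most basal) ingroup lineage.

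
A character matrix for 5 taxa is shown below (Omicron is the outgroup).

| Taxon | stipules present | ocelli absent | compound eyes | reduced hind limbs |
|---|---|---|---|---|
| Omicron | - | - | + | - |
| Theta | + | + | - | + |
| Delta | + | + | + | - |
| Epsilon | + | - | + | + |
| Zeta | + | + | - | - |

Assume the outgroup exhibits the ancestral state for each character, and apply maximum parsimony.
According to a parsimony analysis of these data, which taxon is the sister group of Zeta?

Theta

Character polarity is set by the outgroup: the derived state is whichever differs from the outgroup's state, so for compound eyes the derived state is '-', and for the remaining characters it is '+'.
stipules present (derived state '+') is shared by all ingroup taxa — unites the whole ingroup.
ocelli absent (derived state '+') is shared by Delta, Theta, and Zeta — a synapomorphy uniting that clade.
compound eyes (derived state '-') is shared by Theta and Zeta — a synapomorphy uniting that clade.
reduced hind limbs (state '+') occurs in Epsilon and Theta but conflicts with the nesting implied by the other characters — most parsimoniously interpreted as homoplasy.
Most parsimonious ingroup topology: (((Theta,Zeta),Delta),Epsilon).
Zeta and Theta form a cherry on this tree, so they are sister taxa.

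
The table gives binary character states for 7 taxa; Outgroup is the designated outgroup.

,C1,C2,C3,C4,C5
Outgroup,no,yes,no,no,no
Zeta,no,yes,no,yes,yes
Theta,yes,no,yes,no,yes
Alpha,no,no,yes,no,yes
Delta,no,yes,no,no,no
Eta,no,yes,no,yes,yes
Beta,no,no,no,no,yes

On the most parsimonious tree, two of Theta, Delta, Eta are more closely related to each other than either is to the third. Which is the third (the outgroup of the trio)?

Character polarity is set by the outgroup: the derived state is whichever differs from the outgroup's state, so for C2 the derived state is 'no', and for the remaining characters it is 'yes'.
C1: derived state 'yes' in Theta only — an autapomorphy, so it tells us nothing about relationships among taxa.
C2 (derived state 'no') is shared by Alpha, Beta, and Theta — a synapomorphy uniting that clade.
C3 (derived state 'yes') is shared by Alpha and Theta — a synapomorphy uniting that clade.
Only Eta and Zeta show the derived state 'yes' for C4, supporting them as a clade.
Only Alpha, Beta, Eta, Theta, and Zeta show the derived state 'yes' for C5, supporting them as a clade.
Most parsimonious ingroup topology: (((Eta,Zeta),((Theta,Alpha),Beta)),Delta).
Eta and Theta share a more recent common ancestor with each other than either does with Delta, so Delta is the least closely related of the three.

Delta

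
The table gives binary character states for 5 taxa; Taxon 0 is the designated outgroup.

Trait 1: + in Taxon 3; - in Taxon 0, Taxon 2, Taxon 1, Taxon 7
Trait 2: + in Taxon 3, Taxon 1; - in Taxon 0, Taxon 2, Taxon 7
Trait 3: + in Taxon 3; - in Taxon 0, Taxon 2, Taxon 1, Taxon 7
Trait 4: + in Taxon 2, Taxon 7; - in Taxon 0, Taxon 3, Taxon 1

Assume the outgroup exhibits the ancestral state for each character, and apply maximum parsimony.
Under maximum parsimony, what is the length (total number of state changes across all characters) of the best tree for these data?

4

The outgroup has state '-' for every character, so '+' is the derived state throughout.
Trait 1: derived state '+' in Taxon 3 only — an autapomorphy, so it tells us nothing about relationships among taxa.
Only Taxon 1 and Taxon 3 show the derived state '+' for Trait 2, supporting them as a clade.
Trait 3 (derived state '+') is unique to Taxon 3 (autapomorphy; uninformative for grouping).
Only Taxon 2 and Taxon 7 show the derived state '+' for Trait 4, supporting them as a clade.
Most parsimonious ingroup topology: ((Taxon 3,Taxon 1),(Taxon 2,Taxon 7)).
Changes per character on this tree: Trait 1: 1; Trait 2: 1; Trait 3: 1; Trait 4: 1.
Total = 4.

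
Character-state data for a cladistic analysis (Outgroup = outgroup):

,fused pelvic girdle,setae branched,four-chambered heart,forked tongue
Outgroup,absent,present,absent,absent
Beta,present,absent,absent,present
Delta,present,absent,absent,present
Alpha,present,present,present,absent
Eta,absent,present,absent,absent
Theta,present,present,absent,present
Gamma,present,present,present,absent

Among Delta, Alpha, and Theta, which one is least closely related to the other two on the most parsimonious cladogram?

Character polarity is set by the outgroup: the derived state is whichever differs from the outgroup's state, so for setae branched the derived state is 'absent', and for the remaining characters it is 'present'.
Only Alpha, Beta, Delta, Gamma, and Theta show the derived state 'present' for fused pelvic girdle, supporting them as a clade.
setae branched: derived state 'absent' in Beta and Delta only — synapomorphy for {Beta, Delta}.
four-chambered heart: derived state 'present' in Alpha and Gamma only — synapomorphy for {Alpha, Gamma}.
forked tongue: derived state 'present' in Beta, Delta, and Theta only — synapomorphy for {Beta, Delta, Theta}.
Most parsimonious ingroup topology: ((((Beta,Delta),Theta),(Alpha,Gamma)),Eta).
Theta and Delta share a more recent common ancestor with each other than either does with Alpha, so Alpha is the least closely related of the three.

Alpha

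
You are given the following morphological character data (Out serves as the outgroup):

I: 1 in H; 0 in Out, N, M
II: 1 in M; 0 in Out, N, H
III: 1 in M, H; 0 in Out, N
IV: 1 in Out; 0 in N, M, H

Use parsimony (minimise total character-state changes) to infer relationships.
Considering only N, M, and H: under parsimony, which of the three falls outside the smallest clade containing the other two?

Character polarity is set by the outgroup: the derived state is whichever differs from the outgroup's state, so for IV the derived state is '0', and for the remaining characters it is '1'.
I (derived state '1') is unique to H (autapomorphy; uninformative for grouping).
II (derived state '1') is unique to M (autapomorphy; uninformative for grouping).
III: derived state '1' in H and M only — synapomorphy for {H, M}.
All ingroup taxa share the derived state '0' for IV; it defines the ingroup but does not resolve relationships within it.
Most parsimonious ingroup topology: (N,(M,H)).
H and M share a more recent common ancestor with each other than either does with N, so N is the least closely related of the three.

N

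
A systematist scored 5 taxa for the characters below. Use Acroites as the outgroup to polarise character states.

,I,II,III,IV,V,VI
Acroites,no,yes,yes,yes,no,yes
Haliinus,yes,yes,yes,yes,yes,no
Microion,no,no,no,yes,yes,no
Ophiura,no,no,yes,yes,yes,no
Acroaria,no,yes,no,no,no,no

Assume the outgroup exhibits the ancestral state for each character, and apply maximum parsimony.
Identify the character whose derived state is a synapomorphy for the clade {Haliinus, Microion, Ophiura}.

V

Character polarity is set by the outgroup: the derived state is whichever differs from the outgroup's state, so for II, III, IV, VI the derived state is 'no', and for the remaining characters it is 'yes'.
I (derived state 'yes') is unique to Haliinus (autapomorphy; uninformative for grouping).
Only Microion and Ophiura show the derived state 'no' for II, supporting them as a clade.
III groups Acroaria and Microion, which is incompatible with the clades supported by the remaining characters; treating it as convergent (homoplasy) costs fewer steps than any alternative tree.
IV (derived state 'no') is unique to Acroaria (autapomorphy; uninformative for grouping).
Only Haliinus, Microion, and Ophiura show the derived state 'yes' for V, supporting them as a clade.
All ingroup taxa share the derived state 'no' for VI; it defines the ingroup but does not resolve relationships within it.
Most parsimonious ingroup topology: ((Haliinus,(Microion,Ophiura)),Acroaria).
The clade {Haliinus, Microion, Ophiura} is supported by V: its derived state 'yes' occurs in exactly those taxa and in no other taxon (including the outgroup).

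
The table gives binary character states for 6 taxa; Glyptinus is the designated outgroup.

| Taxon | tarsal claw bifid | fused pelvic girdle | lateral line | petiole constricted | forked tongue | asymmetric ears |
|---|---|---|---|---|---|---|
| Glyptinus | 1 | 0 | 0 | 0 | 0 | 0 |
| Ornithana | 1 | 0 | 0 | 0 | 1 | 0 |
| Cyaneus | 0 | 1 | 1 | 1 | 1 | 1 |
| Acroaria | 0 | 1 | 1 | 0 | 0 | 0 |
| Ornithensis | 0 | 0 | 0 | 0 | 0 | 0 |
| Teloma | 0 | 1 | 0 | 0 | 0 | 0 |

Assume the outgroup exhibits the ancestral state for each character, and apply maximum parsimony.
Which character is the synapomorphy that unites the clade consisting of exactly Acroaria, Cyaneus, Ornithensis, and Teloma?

Character polarity is set by the outgroup: the derived state is whichever differs from the outgroup's state, so for tarsal claw bifid the derived state is '0', and for the remaining characters it is '1'.
tarsal claw bifid (derived state '0') is shared by Acroaria, Cyaneus, Ornithensis, and Teloma — a synapomorphy uniting that clade.
Only Acroaria, Cyaneus, and Teloma show the derived state '1' for fused pelvic girdle, supporting them as a clade.
Only Acroaria and Cyaneus show the derived state '1' for lateral line, supporting them as a clade.
petiole constricted (derived state '1') is unique to Cyaneus (autapomorphy; uninformative for grouping).
forked tongue groups Cyaneus and Ornithana, which is incompatible with the clades supported by the remaining characters; treating it as convergent (homoplasy) costs fewer steps than any alternative tree.
asymmetric ears: derived state '1' in Cyaneus only — an autapomorphy, so it tells us nothing about relationships among taxa.
Most parsimonious ingroup topology: (Ornithana,(((Cyaneus,Acroaria),Teloma),Ornithensis)).
The clade {Acroaria, Cyaneus, Ornithensis, Teloma} is supported by tarsal claw bifid: its derived state '0' occurs in exactly those taxa and in no other taxon (including the outgroup).

tarsal claw bifid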